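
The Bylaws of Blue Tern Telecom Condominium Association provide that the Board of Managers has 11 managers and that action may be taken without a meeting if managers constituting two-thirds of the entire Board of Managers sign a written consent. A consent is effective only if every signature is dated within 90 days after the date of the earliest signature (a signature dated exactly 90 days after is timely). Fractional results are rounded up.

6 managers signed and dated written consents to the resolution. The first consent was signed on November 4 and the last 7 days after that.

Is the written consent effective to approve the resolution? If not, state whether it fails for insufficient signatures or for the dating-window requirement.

Signatures required: two-thirds of 11 — 2/3 of 11 = 7.33, rounded up to 8, so 8 needed; 6 signed. Insufficient.
Dating window: the latest signature is 7 days after the earliest; the limit is 90 days. Within the window.

Not effective — insufficient signatures.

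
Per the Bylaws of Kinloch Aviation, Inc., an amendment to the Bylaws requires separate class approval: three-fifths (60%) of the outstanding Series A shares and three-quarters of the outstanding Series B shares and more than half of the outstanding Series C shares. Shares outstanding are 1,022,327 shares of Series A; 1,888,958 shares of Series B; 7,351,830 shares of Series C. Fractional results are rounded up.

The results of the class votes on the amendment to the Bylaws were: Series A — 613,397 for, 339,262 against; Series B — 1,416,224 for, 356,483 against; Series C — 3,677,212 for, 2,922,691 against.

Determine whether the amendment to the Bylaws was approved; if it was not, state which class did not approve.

Series A: 3/5 of 1022327 = 613396.20, rounded up to 613397; 613,397 required, 613,397 in favor — approved.
Series B: 3/4 of 1888958 = 1416718.50, rounded up to 1416719; 1,416,719 required, 1,416,224 in favor — not approved.
Series C: a majority of 7351830 is 3675916; 3,675,916 required, 3,677,212 in favor — approved.

Not approved — the Series B shares did not give the required vote.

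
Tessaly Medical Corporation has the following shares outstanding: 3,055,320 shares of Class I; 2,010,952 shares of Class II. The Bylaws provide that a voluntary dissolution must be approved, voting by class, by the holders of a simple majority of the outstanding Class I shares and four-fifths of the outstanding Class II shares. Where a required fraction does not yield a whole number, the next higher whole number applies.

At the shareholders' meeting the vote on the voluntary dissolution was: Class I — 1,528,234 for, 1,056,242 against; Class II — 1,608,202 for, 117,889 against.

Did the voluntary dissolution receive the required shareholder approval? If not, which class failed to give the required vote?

Not approved — the Class II shares did not give the required vote.

Class I: a majority of 3055320 is 1527661; 1,527,661 required, 1,528,234 in favor — approved.
Class II: 4/5 of 2010952 = 1608761.60, rounded up to 1608762; 1,608,762 required, 1,608,202 in favor — not approved.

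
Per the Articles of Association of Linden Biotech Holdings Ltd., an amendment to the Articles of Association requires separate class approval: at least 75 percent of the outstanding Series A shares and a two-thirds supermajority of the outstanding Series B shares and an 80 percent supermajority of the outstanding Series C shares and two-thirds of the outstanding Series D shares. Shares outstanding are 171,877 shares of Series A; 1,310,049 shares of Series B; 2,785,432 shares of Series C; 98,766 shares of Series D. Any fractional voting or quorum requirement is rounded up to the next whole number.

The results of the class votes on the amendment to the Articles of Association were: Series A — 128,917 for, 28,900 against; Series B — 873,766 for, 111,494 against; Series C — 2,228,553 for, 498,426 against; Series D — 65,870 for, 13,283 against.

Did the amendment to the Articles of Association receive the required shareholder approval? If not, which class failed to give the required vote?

Series A: 3/4 of 171877 = 128907.75, rounded up to 128908; 128,908 required, 128,917 in favor — approved.
Series B: 2/3 of 1310049 = 873366; 873,366 required, 873,766 in favor — approved.
Series C: 4/5 of 2785432 = 2228345.60, rounded up to 2228346; 2,228,346 required, 2,228,553 in favor — approved.
Series D: 2/3 of 98766 = 65844; 65,844 required, 65,870 in favor — approved.

Approved — every class gave the required vote.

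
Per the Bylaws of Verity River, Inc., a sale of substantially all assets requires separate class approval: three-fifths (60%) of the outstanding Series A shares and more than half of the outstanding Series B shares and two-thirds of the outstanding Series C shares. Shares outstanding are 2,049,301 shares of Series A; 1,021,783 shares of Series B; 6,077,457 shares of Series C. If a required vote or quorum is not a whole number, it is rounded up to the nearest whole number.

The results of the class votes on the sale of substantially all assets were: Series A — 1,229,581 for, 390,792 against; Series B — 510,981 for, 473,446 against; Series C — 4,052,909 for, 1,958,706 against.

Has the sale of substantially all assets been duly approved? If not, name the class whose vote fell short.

Series A: 3/5 of 2049301 = 1229580.60, rounded up to 1229581; 1,229,581 required, 1,229,581 in favor — approved.
Series B: a majority of 1021783 is 510892; 510,892 required, 510,981 in favor — approved.
Series C: 2/3 of 6077457 = 4051638; 4,051,638 required, 4,052,909 in favor — approved.

Approved — every class gave the required vote.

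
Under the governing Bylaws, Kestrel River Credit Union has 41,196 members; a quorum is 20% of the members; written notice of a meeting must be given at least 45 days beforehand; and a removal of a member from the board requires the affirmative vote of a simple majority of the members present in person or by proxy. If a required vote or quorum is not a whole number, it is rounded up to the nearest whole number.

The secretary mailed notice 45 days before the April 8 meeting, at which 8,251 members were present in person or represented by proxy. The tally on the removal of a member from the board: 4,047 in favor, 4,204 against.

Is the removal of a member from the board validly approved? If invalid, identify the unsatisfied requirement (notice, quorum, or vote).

Invalid — vote requirement not satisfied.

Notice: 45 days given; 45 required. Satisfied.
Quorum: 20% of 41,196 = 8,239.20, rounded up to 8,240; 8,251 present. Satisfied.
Vote: requires a majority of those present (8,251); a majority of 8251 is 4126, so 4,126 needed; 4,047 in favor. Not satisfied.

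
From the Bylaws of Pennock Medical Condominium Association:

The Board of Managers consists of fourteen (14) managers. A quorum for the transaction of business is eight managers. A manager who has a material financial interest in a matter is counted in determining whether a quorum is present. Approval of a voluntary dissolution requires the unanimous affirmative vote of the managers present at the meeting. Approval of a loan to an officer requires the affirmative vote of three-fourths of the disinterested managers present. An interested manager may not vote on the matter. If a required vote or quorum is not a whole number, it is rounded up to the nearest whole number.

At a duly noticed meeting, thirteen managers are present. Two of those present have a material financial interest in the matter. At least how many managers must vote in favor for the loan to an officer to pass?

The loan to an officer requires three-fourths of the disinterested managers present (13 − 2 = 11).
3/4 of 11 = 8.25, rounded up to 9.

9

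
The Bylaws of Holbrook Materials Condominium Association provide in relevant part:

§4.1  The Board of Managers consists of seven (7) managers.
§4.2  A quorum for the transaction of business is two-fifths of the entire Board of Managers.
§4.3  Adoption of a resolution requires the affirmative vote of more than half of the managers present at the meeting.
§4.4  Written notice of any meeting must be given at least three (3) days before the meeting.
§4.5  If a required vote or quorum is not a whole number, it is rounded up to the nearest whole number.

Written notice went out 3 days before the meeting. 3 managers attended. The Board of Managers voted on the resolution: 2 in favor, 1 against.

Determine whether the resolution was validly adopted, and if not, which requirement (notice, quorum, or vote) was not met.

Notice: 3 days given; 3 required (3 ≥ 3). Satisfied.
Quorum: 3 present; quorum is 3. Satisfied.
Vote: the resolution requires a majority of the managers present (3). A majority of 3 is 2, so 2 affirmative votes are needed; 2 voted in favor. Satisfied.

Valid — all requirements satisfied.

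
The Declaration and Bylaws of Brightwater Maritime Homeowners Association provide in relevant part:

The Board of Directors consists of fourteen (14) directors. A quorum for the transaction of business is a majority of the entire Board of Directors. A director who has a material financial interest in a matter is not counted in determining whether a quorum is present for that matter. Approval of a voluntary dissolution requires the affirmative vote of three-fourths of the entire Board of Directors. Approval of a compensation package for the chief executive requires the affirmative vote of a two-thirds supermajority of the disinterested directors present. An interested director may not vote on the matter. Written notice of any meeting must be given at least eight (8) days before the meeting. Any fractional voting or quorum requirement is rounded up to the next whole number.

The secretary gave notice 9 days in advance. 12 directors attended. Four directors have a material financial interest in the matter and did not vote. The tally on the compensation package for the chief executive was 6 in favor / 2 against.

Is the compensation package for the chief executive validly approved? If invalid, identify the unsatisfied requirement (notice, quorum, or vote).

Valid — all requirements satisfied.

Notice: 9 days given; 8 required (9 ≥ 8). Satisfied.
Quorum: 12 present, but the 4 interested directors do not count, leaving 8. Quorum is 8. Satisfied.
Vote: the compensation package for the chief executive requires two-thirds of the disinterested directors present (12 − 4 = 8). 2/3 of 8 = 5.33, rounded up to 6, so 6 affirmative votes are needed; 6 voted in favor. Satisfied.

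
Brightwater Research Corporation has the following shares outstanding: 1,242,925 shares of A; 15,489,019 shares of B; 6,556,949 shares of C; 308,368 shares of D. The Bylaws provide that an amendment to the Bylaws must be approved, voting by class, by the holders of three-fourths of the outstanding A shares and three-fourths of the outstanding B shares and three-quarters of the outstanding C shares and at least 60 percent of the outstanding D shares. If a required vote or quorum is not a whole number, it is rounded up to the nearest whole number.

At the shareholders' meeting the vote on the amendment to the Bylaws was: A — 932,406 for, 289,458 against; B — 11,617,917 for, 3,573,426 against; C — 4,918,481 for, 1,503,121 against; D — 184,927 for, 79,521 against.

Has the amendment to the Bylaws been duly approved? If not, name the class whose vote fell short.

Not approved — the D shares did not give the required vote.

A: 3/4 of 1242925 = 932193.75, rounded up to 932194; 932,194 required, 932,406 in favor — approved.
B: 3/4 of 15489019 = 11616764.25, rounded up to 11616765; 11,616,765 required, 11,617,917 in favor — approved.
C: 3/4 of 6556949 = 4917711.75, rounded up to 4917712; 4,917,712 required, 4,918,481 in favor — approved.
D: 3/5 of 308368 = 185020.80, rounded up to 185021; 185,021 required, 184,927 in favor — not approved.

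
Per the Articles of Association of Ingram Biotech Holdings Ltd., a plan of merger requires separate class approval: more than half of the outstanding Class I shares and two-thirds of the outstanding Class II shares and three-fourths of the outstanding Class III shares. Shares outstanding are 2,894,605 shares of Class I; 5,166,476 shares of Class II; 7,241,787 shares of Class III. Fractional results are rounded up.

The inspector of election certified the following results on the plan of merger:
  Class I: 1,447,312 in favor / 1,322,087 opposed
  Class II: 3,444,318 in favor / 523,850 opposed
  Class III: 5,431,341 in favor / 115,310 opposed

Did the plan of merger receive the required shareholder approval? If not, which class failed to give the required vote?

Class I: a majority of 2894605 is 1447303; 1,447,303 required, 1,447,312 in favor — approved.
Class II: 2/3 of 5166476 = 3444317.33, rounded up to 3444318; 3,444,318 required, 3,444,318 in favor — approved.
Class III: 3/4 of 7241787 = 5431340.25, rounded up to 5431341; 5,431,341 required, 5,431,341 in favor — approved.

Approved — every class gave the required vote.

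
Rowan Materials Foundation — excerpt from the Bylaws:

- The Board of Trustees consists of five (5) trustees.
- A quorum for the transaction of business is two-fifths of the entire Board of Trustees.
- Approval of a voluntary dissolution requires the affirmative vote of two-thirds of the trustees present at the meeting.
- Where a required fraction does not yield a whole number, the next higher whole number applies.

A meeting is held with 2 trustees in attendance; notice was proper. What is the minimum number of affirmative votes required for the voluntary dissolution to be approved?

2

The voluntary dissolution requires two-thirds of the trustees present (2).
2/3 of 2 = 1.33, rounded up to 2.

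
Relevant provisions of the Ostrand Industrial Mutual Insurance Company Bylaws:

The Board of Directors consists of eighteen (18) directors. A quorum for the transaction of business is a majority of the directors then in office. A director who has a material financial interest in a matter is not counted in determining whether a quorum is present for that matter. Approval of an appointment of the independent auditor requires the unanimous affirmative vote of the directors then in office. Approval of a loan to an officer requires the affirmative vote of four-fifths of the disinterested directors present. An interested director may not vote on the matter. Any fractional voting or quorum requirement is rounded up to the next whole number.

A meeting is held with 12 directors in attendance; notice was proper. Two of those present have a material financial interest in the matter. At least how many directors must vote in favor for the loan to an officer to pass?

8

The loan to an officer requires four-fifths of the disinterested directors present (12 − 2 = 10).
4/5 of 10 = 8.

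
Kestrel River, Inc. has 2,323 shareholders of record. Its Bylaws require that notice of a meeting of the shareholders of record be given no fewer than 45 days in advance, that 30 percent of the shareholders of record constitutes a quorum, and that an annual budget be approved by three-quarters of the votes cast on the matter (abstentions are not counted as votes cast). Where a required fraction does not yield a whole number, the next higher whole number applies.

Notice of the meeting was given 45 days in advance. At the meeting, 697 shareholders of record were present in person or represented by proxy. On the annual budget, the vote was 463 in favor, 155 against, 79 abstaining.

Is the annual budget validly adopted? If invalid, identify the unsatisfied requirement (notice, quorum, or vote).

Invalid — vote requirement not satisfied.

Notice: 45 days given; 45 required. Satisfied.
Quorum: 30% of 2,323 = 696.90, rounded up to 697; 697 present. Satisfied.
Vote: requires three-fourths of the votes cast (697 − 79 abstaining = 618); 3/4 of 618 = 463.50, rounded up to 464, so 464 needed; 463 in favor. Not satisfied.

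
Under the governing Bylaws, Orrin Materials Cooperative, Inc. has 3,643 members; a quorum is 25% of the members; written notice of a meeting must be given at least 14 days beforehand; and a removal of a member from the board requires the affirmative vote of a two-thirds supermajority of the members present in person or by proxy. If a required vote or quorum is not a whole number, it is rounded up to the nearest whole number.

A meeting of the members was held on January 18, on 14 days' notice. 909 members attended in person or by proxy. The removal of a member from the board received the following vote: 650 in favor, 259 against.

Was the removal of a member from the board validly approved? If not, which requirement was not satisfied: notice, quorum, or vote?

Invalid — quorum requirement not satisfied.

Notice: 14 days given; 14 required. Satisfied.
Quorum: 25% of 3,643 = 910.75, rounded up to 911; 909 present. Not satisfied.
Vote: requires two-thirds of those present (909); 2/3 of 909 = 606, so 606 needed; 650 in favor. Satisfied.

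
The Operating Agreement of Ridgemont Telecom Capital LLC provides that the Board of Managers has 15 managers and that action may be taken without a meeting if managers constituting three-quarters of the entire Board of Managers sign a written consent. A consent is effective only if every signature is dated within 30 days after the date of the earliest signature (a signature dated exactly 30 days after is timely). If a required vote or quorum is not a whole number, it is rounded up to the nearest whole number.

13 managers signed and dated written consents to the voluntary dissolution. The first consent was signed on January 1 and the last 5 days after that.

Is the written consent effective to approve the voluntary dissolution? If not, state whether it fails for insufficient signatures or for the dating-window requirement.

Signatures required: three-quarters of 15 — 3/4 of 15 = 11.25, rounded up to 12, so 12 needed; 13 signed. Sufficient.
Dating window: the latest signature is 5 days after the earliest; the limit is 30 days. Within the window.

Effective — both the signature and dating-window requirements are satisfied.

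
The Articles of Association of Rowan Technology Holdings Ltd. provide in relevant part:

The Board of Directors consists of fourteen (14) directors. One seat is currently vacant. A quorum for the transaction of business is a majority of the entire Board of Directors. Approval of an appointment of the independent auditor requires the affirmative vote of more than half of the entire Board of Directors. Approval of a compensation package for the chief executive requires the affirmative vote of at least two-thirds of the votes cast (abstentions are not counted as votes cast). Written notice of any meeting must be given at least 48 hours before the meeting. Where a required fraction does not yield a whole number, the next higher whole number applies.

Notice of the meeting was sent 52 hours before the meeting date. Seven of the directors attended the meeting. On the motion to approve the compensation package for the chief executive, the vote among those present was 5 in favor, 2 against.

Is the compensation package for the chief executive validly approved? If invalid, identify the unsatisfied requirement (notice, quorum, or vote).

Invalid — quorum requirement not satisfied.

Notice: 52 hours given; 48 required (52 ≥ 48). Satisfied.
Quorum: 7 present; quorum is 8. Not satisfied.
Vote: the compensation package for the chief executive requires two-thirds of the votes cast (7). 2/3 of 7 = 4.67, rounded up to 5, so 5 affirmative votes are needed; 5 voted in favor. Satisfied. (Moot — without a quorum no business can be validly transacted.)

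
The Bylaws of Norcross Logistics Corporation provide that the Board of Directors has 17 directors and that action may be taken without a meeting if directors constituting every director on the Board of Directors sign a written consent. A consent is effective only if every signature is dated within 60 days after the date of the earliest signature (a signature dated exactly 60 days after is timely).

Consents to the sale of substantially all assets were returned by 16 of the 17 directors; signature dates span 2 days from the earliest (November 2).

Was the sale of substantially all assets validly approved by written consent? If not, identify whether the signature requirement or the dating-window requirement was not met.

Not effective — insufficient signatures.

Signatures required: every one of 17 — unanimous means all 17, so 17 needed; 16 signed. Insufficient.
Dating window: the latest signature is 2 days after the earliest; the limit is 60 days. Within the window.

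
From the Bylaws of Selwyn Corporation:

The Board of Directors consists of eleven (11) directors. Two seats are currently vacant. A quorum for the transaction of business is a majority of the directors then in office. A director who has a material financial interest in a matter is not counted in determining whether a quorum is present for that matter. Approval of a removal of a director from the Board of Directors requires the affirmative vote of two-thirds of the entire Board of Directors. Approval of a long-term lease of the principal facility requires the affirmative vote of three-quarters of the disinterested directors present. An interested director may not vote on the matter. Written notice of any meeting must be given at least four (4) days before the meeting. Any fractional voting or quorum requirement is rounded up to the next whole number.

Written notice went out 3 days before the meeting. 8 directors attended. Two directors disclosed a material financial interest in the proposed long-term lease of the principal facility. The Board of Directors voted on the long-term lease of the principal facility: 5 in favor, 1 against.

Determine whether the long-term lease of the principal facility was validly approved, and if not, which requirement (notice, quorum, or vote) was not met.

Invalid — notice requirement not satisfied.

Notice: 3 days given; 4 required (3 < 4). Not satisfied.
Quorum: 8 present, but the 2 interested directors do not count, leaving 6. Quorum is 5. Satisfied.
Vote: the long-term lease of the principal facility requires three-fourths of the disinterested directors present (8 − 2 = 6). 3/4 of 6 = 4.50, rounded up to 5, so 5 affirmative votes are needed; 5 voted in favor. Satisfied.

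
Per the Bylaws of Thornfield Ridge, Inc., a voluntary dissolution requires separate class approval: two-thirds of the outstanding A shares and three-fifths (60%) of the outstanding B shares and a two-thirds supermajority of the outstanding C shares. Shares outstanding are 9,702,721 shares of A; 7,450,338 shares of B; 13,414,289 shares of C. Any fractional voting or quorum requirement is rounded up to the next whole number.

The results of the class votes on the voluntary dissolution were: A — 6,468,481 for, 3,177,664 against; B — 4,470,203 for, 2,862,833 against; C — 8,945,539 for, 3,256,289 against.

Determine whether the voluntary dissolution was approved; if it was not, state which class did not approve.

Approved — every class gave the required vote.

A: 2/3 of 9702721 = 6468480.67, rounded up to 6468481; 6,468,481 required, 6,468,481 in favor — approved.
B: 3/5 of 7450338 = 4470202.80, rounded up to 4470203; 4,470,203 required, 4,470,203 in favor — approved.
C: 2/3 of 13414289 = 8942859.33, rounded up to 8942860; 8,942,860 required, 8,945,539 in favor — approved.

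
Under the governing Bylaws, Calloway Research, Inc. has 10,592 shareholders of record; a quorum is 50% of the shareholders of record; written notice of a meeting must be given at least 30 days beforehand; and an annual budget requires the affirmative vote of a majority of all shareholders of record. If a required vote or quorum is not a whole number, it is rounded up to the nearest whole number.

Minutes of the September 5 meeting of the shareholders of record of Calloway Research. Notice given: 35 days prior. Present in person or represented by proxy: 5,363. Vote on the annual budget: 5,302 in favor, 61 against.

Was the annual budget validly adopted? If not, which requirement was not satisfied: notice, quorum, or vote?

Valid — all requirements satisfied.

Notice: 35 days given; 30 required. Satisfied.
Quorum: 50% of 10,592 = 5,296; 5,363 present. Satisfied.
Vote: requires a majority of all shareholders of record (10,592); a majority of 10592 is 5297, so 5,297 needed; 5,302 in favor. Satisfied.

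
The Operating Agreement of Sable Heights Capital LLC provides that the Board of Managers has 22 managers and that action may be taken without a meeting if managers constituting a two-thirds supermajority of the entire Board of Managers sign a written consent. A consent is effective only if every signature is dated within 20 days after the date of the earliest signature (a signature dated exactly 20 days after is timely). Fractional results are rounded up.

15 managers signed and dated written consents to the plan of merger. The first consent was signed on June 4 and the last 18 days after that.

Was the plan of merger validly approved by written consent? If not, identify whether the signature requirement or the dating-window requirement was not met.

Signatures required: a two-thirds supermajority of 22 — 2/3 of 22 = 14.67, rounded up to 15, so 15 needed; 15 signed. Sufficient.
Dating window: the latest signature is 18 days after the earliest; the limit is 20 days. Within the window.

Effective — both the signature and dating-window requirements are satisfied.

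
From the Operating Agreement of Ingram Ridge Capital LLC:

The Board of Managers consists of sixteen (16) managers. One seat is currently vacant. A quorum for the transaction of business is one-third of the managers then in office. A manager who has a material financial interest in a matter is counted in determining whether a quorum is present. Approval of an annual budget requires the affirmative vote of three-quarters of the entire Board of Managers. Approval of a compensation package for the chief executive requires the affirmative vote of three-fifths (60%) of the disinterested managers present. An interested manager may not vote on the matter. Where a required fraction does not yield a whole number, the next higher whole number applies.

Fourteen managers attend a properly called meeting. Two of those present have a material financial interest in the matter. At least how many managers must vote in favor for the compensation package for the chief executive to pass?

8

The compensation package for the chief executive requires three-fifths of the disinterested managers present (14 − 2 = 12).
3/5 of 12 = 7.20, rounded up to 8.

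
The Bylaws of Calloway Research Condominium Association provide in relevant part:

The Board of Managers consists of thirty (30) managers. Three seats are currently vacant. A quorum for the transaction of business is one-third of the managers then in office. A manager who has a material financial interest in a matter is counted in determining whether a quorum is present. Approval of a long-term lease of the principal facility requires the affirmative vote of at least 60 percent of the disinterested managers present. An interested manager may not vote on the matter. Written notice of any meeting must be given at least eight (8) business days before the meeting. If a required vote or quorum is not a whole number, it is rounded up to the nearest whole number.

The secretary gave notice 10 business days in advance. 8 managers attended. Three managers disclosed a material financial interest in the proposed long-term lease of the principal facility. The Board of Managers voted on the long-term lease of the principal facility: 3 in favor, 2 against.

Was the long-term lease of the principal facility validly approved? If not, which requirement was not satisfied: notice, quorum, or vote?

Notice: 10 business days given; 8 required (10 ≥ 8). Satisfied.
Quorum: 8 present (interested managers count toward quorum); quorum is 9. Not satisfied.
Vote: the long-term lease of the principal facility requires three-fifths of the disinterested managers present (8 − 3 = 5). 3/5 of 5 = 3, so 3 affirmative votes are needed; 3 voted in favor. Satisfied. (Moot — without a quorum no business can be validly transacted.)

Invalid — quorum requirement not satisfied.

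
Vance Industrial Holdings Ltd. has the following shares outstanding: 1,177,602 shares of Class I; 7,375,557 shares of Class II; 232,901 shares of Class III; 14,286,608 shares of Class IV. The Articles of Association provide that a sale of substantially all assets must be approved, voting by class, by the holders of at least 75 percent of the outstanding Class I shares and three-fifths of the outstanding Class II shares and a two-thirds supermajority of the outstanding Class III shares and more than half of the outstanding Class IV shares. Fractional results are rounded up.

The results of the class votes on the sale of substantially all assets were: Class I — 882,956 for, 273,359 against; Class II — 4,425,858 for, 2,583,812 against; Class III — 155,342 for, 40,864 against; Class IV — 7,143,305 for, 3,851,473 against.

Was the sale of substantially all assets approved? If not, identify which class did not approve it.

Class I: 3/4 of 1177602 = 883201.50, rounded up to 883202; 883,202 required, 882,956 in favor — not approved.
Class II: 3/5 of 7375557 = 4425334.20, rounded up to 4425335; 4,425,335 required, 4,425,858 in favor — approved.
Class III: 2/3 of 232901 = 155267.33, rounded up to 155268; 155,268 required, 155,342 in favor — approved.
Class IV: a majority of 14286608 is 7143305; 7,143,305 required, 7,143,305 in favor — approved.

Not approved — the Class I shares did not give the required vote.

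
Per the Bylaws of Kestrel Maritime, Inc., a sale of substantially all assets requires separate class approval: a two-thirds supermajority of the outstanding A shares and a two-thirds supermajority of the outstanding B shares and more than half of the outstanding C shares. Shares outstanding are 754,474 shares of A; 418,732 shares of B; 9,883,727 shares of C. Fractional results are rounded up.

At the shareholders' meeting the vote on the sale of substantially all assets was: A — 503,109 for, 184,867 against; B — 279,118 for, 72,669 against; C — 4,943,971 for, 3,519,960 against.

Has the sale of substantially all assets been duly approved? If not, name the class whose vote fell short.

A: 2/3 of 754474 = 502982.67, rounded up to 502983; 502,983 required, 503,109 in favor — approved.
B: 2/3 of 418732 = 279154.67, rounded up to 279155; 279,155 required, 279,118 in favor — not approved.
C: a majority of 9883727 is 4941864; 4,941,864 required, 4,943,971 in favor — approved.

Not approved — the B shares did not give the required vote.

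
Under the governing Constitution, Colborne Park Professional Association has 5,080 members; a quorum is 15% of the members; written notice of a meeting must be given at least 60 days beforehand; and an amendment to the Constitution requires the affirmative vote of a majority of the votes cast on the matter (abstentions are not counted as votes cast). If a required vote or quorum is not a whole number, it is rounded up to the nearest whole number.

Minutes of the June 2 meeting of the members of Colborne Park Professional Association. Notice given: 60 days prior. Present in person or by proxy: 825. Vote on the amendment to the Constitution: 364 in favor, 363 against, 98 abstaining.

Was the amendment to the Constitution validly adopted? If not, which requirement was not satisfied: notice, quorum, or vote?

Notice: 60 days given; 60 required. Satisfied.
Quorum: 15% of 5,080 = 762; 825 present. Satisfied.
Vote: requires a majority of the votes cast (825 − 98 abstaining = 727); a majority of 727 is 364, so 364 needed; 364 in favor. Satisfied.

Valid — all requirements satisfied.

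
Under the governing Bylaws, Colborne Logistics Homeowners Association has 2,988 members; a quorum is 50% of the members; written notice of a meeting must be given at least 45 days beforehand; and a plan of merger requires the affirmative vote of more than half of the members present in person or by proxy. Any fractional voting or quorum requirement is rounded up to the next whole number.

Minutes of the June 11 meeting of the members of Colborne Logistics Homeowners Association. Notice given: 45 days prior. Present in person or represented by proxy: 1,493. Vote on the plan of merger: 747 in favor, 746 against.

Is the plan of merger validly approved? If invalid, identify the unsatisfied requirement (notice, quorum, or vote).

Notice: 45 days given; 45 required. Satisfied.
Quorum: 50% of 2,988 = 1,494; 1,493 present. Not satisfied.
Vote: requires a majority of those present (1,493); a majority of 1493 is 747, so 747 needed; 747 in favor. Satisfied.

Invalid — quorum requirement not satisfied.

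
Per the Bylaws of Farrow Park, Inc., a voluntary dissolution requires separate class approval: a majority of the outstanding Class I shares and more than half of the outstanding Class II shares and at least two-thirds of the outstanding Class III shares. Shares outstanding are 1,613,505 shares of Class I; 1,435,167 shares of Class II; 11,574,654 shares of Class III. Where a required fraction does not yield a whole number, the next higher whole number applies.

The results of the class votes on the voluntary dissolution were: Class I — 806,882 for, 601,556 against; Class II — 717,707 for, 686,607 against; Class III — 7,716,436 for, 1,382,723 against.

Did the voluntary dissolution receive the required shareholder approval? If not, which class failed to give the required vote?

Class I: a majority of 1613505 is 806753; 806,753 required, 806,882 in favor — approved.
Class II: a majority of 1435167 is 717584; 717,584 required, 717,707 in favor — approved.
Class III: 2/3 of 11574654 = 7716436; 7,716,436 required, 7,716,436 in favor — approved.

Approved — every class gave the required vote.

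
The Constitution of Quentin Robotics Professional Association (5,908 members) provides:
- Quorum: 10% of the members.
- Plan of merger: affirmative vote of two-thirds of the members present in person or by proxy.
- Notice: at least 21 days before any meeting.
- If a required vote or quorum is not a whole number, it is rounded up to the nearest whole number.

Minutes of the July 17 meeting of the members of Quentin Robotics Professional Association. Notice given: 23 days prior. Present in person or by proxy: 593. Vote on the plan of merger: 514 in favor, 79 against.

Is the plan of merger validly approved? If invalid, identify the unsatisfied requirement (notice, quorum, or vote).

Notice: 23 days given; 21 required. Satisfied.
Quorum: 10% of 5,908 = 590.80, rounded up to 591; 593 present. Satisfied.
Vote: requires two-thirds of those present (593); 2/3 of 593 = 395.33, rounded up to 396, so 396 needed; 514 in favor. Satisfied.

Valid — all requirements satisfied.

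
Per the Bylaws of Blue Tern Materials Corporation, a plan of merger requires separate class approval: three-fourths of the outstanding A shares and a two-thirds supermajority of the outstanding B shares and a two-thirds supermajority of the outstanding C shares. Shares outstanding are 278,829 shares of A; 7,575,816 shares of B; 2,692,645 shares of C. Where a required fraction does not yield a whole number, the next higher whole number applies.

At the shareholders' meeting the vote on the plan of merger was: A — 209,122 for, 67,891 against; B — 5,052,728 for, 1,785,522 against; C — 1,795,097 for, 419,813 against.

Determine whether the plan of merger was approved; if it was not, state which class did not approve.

A: 3/4 of 278829 = 209121.75, rounded up to 209122; 209,122 required, 209,122 in favor — approved.
B: 2/3 of 7575816 = 5050544; 5,050,544 required, 5,052,728 in favor — approved.
C: 2/3 of 2692645 = 1795096.67, rounded up to 1795097; 1,795,097 required, 1,795,097 in favor — approved.

Approved — every class gave the required vote.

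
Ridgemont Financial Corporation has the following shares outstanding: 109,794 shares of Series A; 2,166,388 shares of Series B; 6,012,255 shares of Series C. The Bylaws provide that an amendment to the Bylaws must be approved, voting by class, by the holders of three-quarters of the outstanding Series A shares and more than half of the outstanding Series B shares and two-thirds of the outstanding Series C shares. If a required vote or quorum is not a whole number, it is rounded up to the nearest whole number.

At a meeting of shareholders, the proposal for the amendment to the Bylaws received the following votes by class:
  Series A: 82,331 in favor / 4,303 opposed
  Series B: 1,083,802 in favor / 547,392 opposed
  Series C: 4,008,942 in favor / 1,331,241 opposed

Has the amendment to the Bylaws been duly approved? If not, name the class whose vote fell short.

Series A: 3/4 of 109794 = 82345.50, rounded up to 82346; 82,346 required, 82,331 in favor — not approved.
Series B: a majority of 2166388 is 1083195; 1,083,195 required, 1,083,802 in favor — approved.
Series C: 2/3 of 6012255 = 4008170; 4,008,170 required, 4,008,942 in favor — approved.

Not approved — the Series A shares did not give the required vote.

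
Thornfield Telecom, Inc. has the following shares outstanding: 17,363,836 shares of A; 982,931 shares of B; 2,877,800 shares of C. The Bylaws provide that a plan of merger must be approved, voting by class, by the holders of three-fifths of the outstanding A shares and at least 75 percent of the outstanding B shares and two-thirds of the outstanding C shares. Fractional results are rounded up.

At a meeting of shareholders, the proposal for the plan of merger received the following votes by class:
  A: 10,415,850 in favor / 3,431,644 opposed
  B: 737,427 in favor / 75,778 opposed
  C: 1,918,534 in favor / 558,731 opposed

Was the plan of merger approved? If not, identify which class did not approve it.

A: 3/5 of 17363836 = 10418301.60, rounded up to 10418302; 10,418,302 required, 10,415,850 in favor — not approved.
B: 3/4 of 982931 = 737198.25, rounded up to 737199; 737,199 required, 737,427 in favor — approved.
C: 2/3 of 2877800 = 1918533.33, rounded up to 1918534; 1,918,534 required, 1,918,534 in favor — approved.

Not approved — the A shares did not give the required vote.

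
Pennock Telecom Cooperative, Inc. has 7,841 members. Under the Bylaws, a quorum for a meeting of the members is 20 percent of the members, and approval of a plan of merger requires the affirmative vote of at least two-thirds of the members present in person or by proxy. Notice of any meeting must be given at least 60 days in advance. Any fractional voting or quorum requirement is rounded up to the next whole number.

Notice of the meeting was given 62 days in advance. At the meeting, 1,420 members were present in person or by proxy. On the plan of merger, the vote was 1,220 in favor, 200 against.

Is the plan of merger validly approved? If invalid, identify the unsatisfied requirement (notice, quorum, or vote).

Invalid — quorum requirement not satisfied.

Notice: 62 days given; 60 required. Satisfied.
Quorum: 20% of 7,841 = 1,568.20, rounded up to 1,569; 1,420 present. Not satisfied.
Vote: requires two-thirds of those present (1,420); 2/3 of 1420 = 946.67, rounded up to 947, so 947 needed; 1,220 in favor. Satisfied.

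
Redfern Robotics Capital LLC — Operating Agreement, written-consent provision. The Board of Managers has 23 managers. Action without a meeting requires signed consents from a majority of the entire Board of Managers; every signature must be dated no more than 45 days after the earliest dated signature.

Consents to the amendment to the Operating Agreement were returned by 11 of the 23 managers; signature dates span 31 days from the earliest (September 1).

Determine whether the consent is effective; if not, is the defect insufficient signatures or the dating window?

Not effective — insufficient signatures.

Signatures required: a majority of 23 — a majority of 23 is 12, so 12 needed; 11 signed. Insufficient.
Dating window: the latest signature is 31 days after the earliest; the limit is 45 days. Within the window.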